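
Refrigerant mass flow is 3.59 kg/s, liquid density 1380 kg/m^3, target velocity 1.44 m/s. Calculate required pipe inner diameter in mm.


A = m_dot / (rho * v) = 3.59 / (1380 * 1.44) = 0.001806561997 m^2
d = sqrt(4*A/pi) * 1000
d = 48.0 mm

48.0


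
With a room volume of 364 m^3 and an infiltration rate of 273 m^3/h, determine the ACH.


ACH = flow / volume
ACH = 273 / 364
ACH = 0.75

0.75


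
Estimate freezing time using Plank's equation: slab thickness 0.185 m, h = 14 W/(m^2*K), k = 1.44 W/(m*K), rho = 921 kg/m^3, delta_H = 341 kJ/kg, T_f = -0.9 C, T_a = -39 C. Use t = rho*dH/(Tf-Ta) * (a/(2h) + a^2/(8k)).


dT = -0.9 - (-39) = 38.1 K
term1 = a/(2h) = 0.185/(2*14) = 0.006607142857
term2 = a^2/(8k) = 0.185^2/(8*1.44) = 0.002970920139
t = rho*dH*1000/dT * (term1 + term2)
t = 921*341*1000/38.1 * (0.006607142857 + 0.002970920139)
t = 78953 s

78953


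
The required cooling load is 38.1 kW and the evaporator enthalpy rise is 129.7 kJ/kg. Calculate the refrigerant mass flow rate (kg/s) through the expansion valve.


m_dot = Q / dh
m_dot = 38.1 / 129.7
m_dot = 0.2938 kg/s

0.2938


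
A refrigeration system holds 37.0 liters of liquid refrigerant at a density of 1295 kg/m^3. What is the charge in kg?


Charge = V * rho / 1000
Charge = 37.0 * 1295 / 1000
Charge = 47.92 kg

47.92


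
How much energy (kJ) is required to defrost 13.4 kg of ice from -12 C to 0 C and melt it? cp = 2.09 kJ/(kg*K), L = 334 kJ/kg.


Sensible heat = cp * dT = 2.09 * 12 = 25.08 kJ/kg
Total per kg = 25.08 + 334 = 359.08 kJ/kg
Q = m * total = 13.4 * 359.08
Q = 4811.7 kJ

4811.7


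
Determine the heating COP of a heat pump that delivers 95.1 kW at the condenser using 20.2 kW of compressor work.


COP_hp = Q_cond / W
COP_hp = 95.1 / 20.2
COP_hp = 4.708

4.708


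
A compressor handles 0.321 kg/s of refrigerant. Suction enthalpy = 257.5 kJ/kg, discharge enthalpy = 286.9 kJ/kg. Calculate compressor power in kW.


dh = 286.9 - 257.5 = 29.4 kJ/kg
W = m_dot * dh = 0.321 * 29.4 = 9.44 kW

9.44


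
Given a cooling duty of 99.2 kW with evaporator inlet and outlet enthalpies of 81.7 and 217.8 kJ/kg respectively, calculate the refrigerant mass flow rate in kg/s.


dh = 217.8 - 81.7 = 136.1 kJ/kg
m_dot = Q / dh = 99.2 / 136.1 = 0.7289 kg/s

0.7289


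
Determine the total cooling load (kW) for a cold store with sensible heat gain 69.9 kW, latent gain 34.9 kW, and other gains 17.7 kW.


Q_total = Q_s + Q_l + Q_misc
Q_total = 69.9 + 34.9 + 17.7
Q_total = 122.5 kW

122.5


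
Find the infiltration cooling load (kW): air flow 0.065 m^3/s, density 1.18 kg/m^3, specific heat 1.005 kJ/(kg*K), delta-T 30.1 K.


Q = V_dot * rho * cp * dT
Q = 0.065 * 1.18 * 1.005 * 30.1
Q = 2.32 kW

2.32


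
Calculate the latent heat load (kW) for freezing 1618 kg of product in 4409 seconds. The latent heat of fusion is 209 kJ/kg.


Q_lat = m * h_fg / t
Q_lat = 1618 * 209 / 4409
Q_lat = 76.7 kW

76.7


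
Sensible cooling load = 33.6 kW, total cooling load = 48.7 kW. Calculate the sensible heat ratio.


SHR = Q_sensible / Q_total
SHR = 33.6 / 48.7
SHR = 0.69

0.69


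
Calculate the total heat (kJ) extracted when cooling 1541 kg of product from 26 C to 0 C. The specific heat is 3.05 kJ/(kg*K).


dT = 26 - (0) = 26 K
Q = m * cp * dT = 1541 * 3.05 * 26
Q = 122201 kJ

122201


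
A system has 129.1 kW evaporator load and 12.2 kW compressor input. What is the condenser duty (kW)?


Q_cond = Q_evap + W
Q_cond = 129.1 + 12.2
Q_cond = 141.3 kW

141.3


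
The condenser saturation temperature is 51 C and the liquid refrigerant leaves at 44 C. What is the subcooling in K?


Subcooling = T_cond - T_liquid
Subcooling = 51 - 44
Subcooling = 7 K

7


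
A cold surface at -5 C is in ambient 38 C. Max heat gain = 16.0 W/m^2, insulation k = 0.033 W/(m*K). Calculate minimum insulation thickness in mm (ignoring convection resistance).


dT = 38 - (-5) = 43 K
thickness = k * dT / q_max * 1000
thickness = 0.033 * 43 / 16.0 * 1000
thickness = 88.7 mm

88.7


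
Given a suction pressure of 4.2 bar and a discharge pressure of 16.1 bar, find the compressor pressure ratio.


PR = P_high / P_low
PR = 16.1 / 4.2
PR = 3.833

3.833


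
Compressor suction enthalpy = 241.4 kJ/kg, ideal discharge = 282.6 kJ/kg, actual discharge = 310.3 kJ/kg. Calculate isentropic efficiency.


dh_ideal = 282.6 - 241.4 = 41.2 kJ/kg
dh_actual = 310.3 - 241.4 = 68.9 kJ/kg
eta_s = dh_ideal / dh_actual = 41.2 / 68.9
eta_s = 0.598

0.598


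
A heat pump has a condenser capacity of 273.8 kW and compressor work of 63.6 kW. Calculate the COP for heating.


COP_hp = Q_cond / W
COP_hp = 273.8 / 63.6
COP_hp = 4.305

4.305


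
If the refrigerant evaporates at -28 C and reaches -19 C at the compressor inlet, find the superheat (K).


Superheat = T_suction - T_evap
Superheat = -19 - (-28)
Superheat = 9 K

9


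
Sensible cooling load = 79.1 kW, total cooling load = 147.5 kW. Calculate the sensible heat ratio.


SHR = Q_sensible / Q_total
SHR = 79.1 / 147.5
SHR = 0.536

0.536


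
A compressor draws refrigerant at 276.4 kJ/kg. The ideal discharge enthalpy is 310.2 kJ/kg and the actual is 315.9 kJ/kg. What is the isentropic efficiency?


dh_ideal = 310.2 - 276.4 = 33.8 kJ/kg
dh_actual = 315.9 - 276.4 = 39.5 kJ/kg
eta_s = dh_ideal / dh_actual = 33.8 / 39.5
eta_s = 0.8557

0.8557


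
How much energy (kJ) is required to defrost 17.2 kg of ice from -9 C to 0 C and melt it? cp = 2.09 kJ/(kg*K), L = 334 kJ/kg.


Sensible heat = cp * dT = 2.09 * 9 = 18.81 kJ/kg
Total per kg = 18.81 + 334 = 352.81 kJ/kg
Q = m * total = 17.2 * 352.81
Q = 6068.3 kJ

6068.3


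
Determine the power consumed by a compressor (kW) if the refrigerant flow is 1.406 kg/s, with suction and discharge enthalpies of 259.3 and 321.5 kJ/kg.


dh = 321.5 - 259.3 = 62.2 kJ/kg
W = m_dot * dh = 1.406 * 62.2 = 87.45 kW

87.45


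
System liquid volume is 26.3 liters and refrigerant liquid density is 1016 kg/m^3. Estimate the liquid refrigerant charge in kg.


Charge = V * rho / 1000
Charge = 26.3 * 1016 / 1000
Charge = 26.72 kg

26.72


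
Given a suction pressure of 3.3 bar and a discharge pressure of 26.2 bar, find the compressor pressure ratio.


PR = P_high / P_low
PR = 26.2 / 3.3
PR = 7.939

7.939


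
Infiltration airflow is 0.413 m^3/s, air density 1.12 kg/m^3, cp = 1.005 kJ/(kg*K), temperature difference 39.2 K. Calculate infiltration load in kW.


Q = V_dot * rho * cp * dT
Q = 0.413 * 1.12 * 1.005 * 39.2
Q = 18.223 kW

18.223


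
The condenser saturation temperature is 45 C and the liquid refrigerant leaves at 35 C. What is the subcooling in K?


Subcooling = T_cond - T_liquid
Subcooling = 45 - 35
Subcooling = 10 K

10


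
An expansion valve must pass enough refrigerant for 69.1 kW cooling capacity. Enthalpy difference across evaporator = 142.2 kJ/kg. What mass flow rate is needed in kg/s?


m_dot = Q / dh
m_dot = 69.1 / 142.2
m_dot = 0.4859 kg/s

0.4859


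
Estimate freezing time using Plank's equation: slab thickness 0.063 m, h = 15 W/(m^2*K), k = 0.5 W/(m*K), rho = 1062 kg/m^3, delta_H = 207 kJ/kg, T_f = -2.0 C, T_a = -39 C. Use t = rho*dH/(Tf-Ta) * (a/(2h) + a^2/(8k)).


dT = -2.0 - (-39) = 37.0 K
term1 = a/(2h) = 0.063/(2*15) = 0.0021
term2 = a^2/(8k) = 0.063^2/(8*0.5) = 0.00099225
t = rho*dH*1000/dT * (term1 + term2)
t = 1062*207*1000/37.0 * (0.0021 + 0.00099225)
t = 18372 s

18372


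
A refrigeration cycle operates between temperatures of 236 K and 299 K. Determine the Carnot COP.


dT = 299 - 236 = 63 K
COP_carnot = T_cold / dT = 236 / 63
COP_carnot = 3.746

3.746


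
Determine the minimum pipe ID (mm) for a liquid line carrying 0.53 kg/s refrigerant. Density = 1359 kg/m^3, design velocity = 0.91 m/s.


A = m_dot / (rho * v) = 0.53 / (1359 * 0.91) = 0.0004285633425 m^2
d = sqrt(4*A/pi) * 1000
d = 23.4 mm

23.4


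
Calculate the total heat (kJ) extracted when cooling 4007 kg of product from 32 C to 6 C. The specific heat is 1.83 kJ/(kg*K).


dT = 32 - (6) = 26 K
Q = m * cp * dT = 4007 * 1.83 * 26
Q = 190653 kJ

190653


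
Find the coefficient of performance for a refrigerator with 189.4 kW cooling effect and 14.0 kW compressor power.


COP = Q_evap / W
COP = 189.4 / 14.0
COP = 13.529

13.529


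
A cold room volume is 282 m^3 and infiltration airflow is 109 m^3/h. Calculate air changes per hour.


ACH = flow / volume
ACH = 109 / 282
ACH = 0.387

0.387


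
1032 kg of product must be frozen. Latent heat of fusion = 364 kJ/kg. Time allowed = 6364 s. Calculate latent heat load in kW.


Q_lat = m * h_fg / t
Q_lat = 1032 * 364 / 6364
Q_lat = 59.03 kW

59.03


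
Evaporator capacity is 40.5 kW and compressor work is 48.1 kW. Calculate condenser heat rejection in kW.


Q_cond = Q_evap + W
Q_cond = 40.5 + 48.1
Q_cond = 88.6 kW

88.6


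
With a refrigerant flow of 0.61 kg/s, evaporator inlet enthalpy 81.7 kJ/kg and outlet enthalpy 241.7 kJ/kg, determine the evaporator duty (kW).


dh = 241.7 - 81.7 = 160.0 kJ/kg
Q_evap = m_dot * dh = 0.61 * 160.0
Q_evap = 97.6 kW

97.6


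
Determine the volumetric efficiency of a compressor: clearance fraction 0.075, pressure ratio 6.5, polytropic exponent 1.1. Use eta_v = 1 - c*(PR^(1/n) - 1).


PR^(1/n) = 6.5^(1/1.1) = 5.48292294
eta_v = 1 - 0.075 * (5.48292294 - 1)
eta_v = 0.6638

0.6638


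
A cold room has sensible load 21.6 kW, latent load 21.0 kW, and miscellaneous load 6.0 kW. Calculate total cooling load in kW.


Q_total = Q_s + Q_l + Q_misc
Q_total = 21.6 + 21.0 + 6.0
Q_total = 48.6 kW

48.6


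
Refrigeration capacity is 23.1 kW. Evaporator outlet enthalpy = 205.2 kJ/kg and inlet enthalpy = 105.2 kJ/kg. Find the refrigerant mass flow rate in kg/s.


dh = 205.2 - 105.2 = 100.0 kJ/kg
m_dot = Q / dh = 23.1 / 100.0 = 0.231 kg/s

0.231


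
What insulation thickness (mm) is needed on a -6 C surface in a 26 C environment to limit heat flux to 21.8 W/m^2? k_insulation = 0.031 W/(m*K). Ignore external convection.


dT = 26 - (-6) = 32 K
thickness = k * dT / q_max * 1000
thickness = 0.031 * 32 / 21.8 * 1000
thickness = 45.5 mm

45.5


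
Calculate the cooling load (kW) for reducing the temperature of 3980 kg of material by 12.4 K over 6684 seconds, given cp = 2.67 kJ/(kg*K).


Q = m * cp * dT / t
Q = 3980 * 2.67 * 12.4 / 6684
Q = 19.714 kW

19.714


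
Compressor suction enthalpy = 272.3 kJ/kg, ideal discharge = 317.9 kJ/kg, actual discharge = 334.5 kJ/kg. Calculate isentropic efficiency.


dh_ideal = 317.9 - 272.3 = 45.6 kJ/kg
dh_actual = 334.5 - 272.3 = 62.2 kJ/kg
eta_s = dh_ideal / dh_actual = 45.6 / 62.2
eta_s = 0.7331

0.7331


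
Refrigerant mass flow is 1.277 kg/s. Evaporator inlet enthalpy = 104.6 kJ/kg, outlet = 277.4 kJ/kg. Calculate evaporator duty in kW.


dh = 277.4 - 104.6 = 172.8 kJ/kg
Q_evap = m_dot * dh = 1.277 * 172.8
Q_evap = 220.67 kW

220.67


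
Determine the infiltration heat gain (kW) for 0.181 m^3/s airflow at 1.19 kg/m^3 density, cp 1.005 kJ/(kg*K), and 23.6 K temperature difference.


Q = V_dot * rho * cp * dT
Q = 0.181 * 1.19 * 1.005 * 23.6
Q = 5.109 kW

5.109


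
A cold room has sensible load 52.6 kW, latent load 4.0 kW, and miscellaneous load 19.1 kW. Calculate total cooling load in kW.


Q_total = Q_s + Q_l + Q_misc
Q_total = 52.6 + 4.0 + 19.1
Q_total = 75.7 kW

75.7


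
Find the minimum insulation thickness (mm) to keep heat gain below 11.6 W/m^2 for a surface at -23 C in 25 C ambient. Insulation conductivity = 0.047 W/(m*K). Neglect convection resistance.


dT = 25 - (-23) = 48 K
thickness = k * dT / q_max * 1000
thickness = 0.047 * 48 / 11.6 * 1000
thickness = 194.5 mm

194.5


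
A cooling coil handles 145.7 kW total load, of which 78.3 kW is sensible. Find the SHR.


SHR = Q_sensible / Q_total
SHR = 78.3 / 145.7
SHR = 0.537

0.537


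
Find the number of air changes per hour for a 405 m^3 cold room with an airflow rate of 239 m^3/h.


ACH = flow / volume
ACH = 239 / 405
ACH = 0.59

0.59


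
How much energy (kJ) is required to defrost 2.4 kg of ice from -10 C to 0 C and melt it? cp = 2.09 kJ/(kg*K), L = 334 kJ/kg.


Sensible heat = cp * dT = 2.09 * 10 = 20.9 kJ/kg
Total per kg = 20.9 + 334 = 354.9 kJ/kg
Q = m * total = 2.4 * 354.9
Q = 851.8 kJ

851.8


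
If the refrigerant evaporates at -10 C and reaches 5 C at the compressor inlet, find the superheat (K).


Superheat = T_suction - T_evap
Superheat = 5 - (-10)
Superheat = 15 K

15


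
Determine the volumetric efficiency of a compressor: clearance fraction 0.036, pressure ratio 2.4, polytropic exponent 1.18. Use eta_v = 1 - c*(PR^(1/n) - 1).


PR^(1/n) = 2.4^(1/1.18) = 2.09996916
eta_v = 1 - 0.036 * (2.09996916 - 1)
eta_v = 0.9604

0.9604


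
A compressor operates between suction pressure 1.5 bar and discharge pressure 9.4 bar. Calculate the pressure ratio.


PR = P_high / P_low
PR = 9.4 / 1.5
PR = 6.267

6.267


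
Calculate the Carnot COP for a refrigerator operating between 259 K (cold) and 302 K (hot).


dT = 302 - 259 = 43 K
COP_carnot = T_cold / dT = 259 / 43
COP_carnot = 6.023

6.023


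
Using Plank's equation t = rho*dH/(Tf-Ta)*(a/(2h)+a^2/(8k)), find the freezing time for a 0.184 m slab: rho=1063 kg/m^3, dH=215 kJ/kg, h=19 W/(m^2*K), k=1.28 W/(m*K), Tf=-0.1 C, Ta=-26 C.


dT = -0.1 - (-26) = 25.9 K
term1 = a/(2h) = 0.184/(2*19) = 0.004842105263
term2 = a^2/(8k) = 0.184^2/(8*1.28) = 0.00330625
t = rho*dH*1000/dT * (term1 + term2)
t = 1063*215*1000/25.9 * (0.004842105263 + 0.00330625)
t = 71902 s

71902


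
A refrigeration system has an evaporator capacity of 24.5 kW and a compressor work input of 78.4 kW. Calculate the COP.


COP = Q_evap / W
COP = 24.5 / 78.4
COP = 0.313

0.313


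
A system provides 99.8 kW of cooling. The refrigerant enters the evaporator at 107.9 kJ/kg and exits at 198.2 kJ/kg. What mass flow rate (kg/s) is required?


dh = 198.2 - 107.9 = 90.3 kJ/kg
m_dot = Q / dh = 99.8 / 90.3 = 1.1052 kg/s

1.1052


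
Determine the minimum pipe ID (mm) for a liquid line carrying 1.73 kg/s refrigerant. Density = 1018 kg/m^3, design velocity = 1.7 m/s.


A = m_dot / (rho * v) = 1.73 / (1018 * 1.7) = 0.0009996532994 m^2
d = sqrt(4*A/pi) * 1000
d = 35.7 mm

35.7


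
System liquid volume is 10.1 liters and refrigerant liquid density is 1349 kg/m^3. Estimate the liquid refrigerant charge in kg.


Charge = V * rho / 1000
Charge = 10.1 * 1349 / 1000
Charge = 13.62 kg

13.62


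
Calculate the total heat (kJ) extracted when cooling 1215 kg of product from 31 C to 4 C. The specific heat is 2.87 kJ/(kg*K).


dT = 31 - (4) = 27 K
Q = m * cp * dT = 1215 * 2.87 * 27
Q = 94150 kJ

94150


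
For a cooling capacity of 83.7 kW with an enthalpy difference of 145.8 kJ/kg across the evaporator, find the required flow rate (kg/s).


m_dot = Q / dh
m_dot = 83.7 / 145.8
m_dot = 0.5741 kg/s

0.5741


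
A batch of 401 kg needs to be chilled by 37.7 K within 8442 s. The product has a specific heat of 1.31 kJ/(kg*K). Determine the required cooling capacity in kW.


Q = m * cp * dT / t
Q = 401 * 1.31 * 37.7 / 8442
Q = 2.346 kW

2.346


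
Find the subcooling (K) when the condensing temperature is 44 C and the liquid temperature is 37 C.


Subcooling = T_cond - T_liquid
Subcooling = 44 - 37
Subcooling = 7 K

7


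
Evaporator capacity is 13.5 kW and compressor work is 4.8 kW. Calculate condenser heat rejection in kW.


Q_cond = Q_evap + W
Q_cond = 13.5 + 4.8
Q_cond = 18.3 kW

18.3


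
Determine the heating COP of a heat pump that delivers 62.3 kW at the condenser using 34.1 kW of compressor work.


COP_hp = Q_cond / W
COP_hp = 62.3 / 34.1
COP_hp = 1.827

1.827


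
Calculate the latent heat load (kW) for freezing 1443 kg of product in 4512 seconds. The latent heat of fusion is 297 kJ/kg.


Q_lat = m * h_fg / t
Q_lat = 1443 * 297 / 4512
Q_lat = 94.98 kW

94.98


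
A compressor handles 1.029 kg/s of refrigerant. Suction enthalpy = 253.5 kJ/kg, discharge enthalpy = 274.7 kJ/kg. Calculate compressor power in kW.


dh = 274.7 - 253.5 = 21.2 kJ/kg
W = m_dot * dh = 1.029 * 21.2 = 21.81 kW

21.81


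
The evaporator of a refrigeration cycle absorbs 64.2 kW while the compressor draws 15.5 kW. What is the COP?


COP = Q_evap / W
COP = 64.2 / 15.5
COP = 4.142

4.142


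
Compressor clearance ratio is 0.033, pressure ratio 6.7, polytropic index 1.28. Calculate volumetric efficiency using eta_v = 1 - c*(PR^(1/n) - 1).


PR^(1/n) = 6.7^(1/1.28) = 4.41947763
eta_v = 1 - 0.033 * (4.41947763 - 1)
eta_v = 0.8872

0.8872


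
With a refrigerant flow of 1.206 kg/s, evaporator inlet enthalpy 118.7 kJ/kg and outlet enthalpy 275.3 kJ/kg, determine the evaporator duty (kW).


dh = 275.3 - 118.7 = 156.6 kJ/kg
Q_evap = m_dot * dh = 1.206 * 156.6
Q_evap = 188.86 kW

188.86


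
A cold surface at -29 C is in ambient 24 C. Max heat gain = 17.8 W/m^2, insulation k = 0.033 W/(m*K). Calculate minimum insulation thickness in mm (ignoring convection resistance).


dT = 24 - (-29) = 53 K
thickness = k * dT / q_max * 1000
thickness = 0.033 * 53 / 17.8 * 1000
thickness = 98.3 mm

98.3


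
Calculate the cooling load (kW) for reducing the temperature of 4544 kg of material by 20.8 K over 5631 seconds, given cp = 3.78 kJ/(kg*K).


Q = m * cp * dT / t
Q = 4544 * 3.78 * 20.8 / 5631
Q = 63.447 kW

63.447


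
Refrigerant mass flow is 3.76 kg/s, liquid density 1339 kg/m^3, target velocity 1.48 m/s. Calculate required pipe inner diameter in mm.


A = m_dot / (rho * v) = 3.76 / (1339 * 1.48) = 0.001897341703 m^2
d = sqrt(4*A/pi) * 1000
d = 49.2 mm

49.2


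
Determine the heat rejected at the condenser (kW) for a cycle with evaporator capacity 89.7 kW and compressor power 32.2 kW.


Q_cond = Q_evap + W
Q_cond = 89.7 + 32.2
Q_cond = 121.9 kW

121.9


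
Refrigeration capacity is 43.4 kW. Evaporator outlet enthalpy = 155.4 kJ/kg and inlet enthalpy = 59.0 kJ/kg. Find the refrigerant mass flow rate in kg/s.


dh = 155.4 - 59.0 = 96.4 kJ/kg
m_dot = Q / dh = 43.4 / 96.4 = 0.4502 kg/s

0.4502


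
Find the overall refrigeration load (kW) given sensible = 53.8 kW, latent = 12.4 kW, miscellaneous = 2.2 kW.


Q_total = Q_s + Q_l + Q_misc
Q_total = 53.8 + 12.4 + 2.2
Q_total = 68.4 kW

68.4


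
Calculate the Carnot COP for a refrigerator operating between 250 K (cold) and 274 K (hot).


dT = 274 - 250 = 24 K
COP_carnot = T_cold / dT = 250 / 24
COP_carnot = 10.417

10.417


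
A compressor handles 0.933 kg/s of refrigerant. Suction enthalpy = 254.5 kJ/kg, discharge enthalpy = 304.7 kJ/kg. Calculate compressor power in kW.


dh = 304.7 - 254.5 = 50.2 kJ/kg
W = m_dot * dh = 0.933 * 50.2 = 46.84 kW

46.84


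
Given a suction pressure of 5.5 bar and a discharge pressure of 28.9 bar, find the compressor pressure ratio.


PR = P_high / P_low
PR = 28.9 / 5.5
PR = 5.255

5.255


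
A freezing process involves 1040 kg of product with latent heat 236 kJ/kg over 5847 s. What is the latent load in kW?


Q_lat = m * h_fg / t
Q_lat = 1040 * 236 / 5847
Q_lat = 41.98 kW

41.98


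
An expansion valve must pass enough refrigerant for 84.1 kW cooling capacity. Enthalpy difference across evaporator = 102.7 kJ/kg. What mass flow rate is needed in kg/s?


m_dot = Q / dh
m_dot = 84.1 / 102.7
m_dot = 0.8189 kg/s

0.8189


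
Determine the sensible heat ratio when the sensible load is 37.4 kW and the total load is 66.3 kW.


SHR = Q_sensible / Q_total
SHR = 37.4 / 66.3
SHR = 0.564

0.564


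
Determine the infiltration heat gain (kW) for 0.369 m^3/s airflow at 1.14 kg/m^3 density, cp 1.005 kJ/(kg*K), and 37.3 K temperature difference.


Q = V_dot * rho * cp * dT
Q = 0.369 * 1.14 * 1.005 * 37.3
Q = 15.769 kW

15.769


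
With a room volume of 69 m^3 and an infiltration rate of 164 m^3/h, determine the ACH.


ACH = flow / volume
ACH = 164 / 69
ACH = 2.377

2.377


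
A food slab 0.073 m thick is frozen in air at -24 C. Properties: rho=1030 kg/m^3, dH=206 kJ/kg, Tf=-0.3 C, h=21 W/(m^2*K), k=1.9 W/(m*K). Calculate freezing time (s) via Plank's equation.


dT = -0.3 - (-24) = 23.7 K
term1 = a/(2h) = 0.073/(2*21) = 0.001738095238
term2 = a^2/(8k) = 0.073^2/(8*1.9) = 0.0003505921053
t = rho*dH*1000/dT * (term1 + term2)
t = 1030*206*1000/23.7 * (0.001738095238 + 0.0003505921053)
t = 18699 s

18699


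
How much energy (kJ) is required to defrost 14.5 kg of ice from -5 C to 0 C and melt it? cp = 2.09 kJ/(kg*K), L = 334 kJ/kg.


Sensible heat = cp * dT = 2.09 * 5 = 10.45 kJ/kg
Total per kg = 10.45 + 334 = 344.45 kJ/kg
Q = m * total = 14.5 * 344.45
Q = 4994.5 kJ

4994.5


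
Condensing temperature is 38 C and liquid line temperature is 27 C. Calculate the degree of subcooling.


Subcooling = T_cond - T_liquid
Subcooling = 38 - 27
Subcooling = 11 K

11


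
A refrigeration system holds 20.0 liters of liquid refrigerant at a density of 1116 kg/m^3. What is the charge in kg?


Charge = V * rho / 1000
Charge = 20.0 * 1116 / 1000
Charge = 22.32 kg

22.32


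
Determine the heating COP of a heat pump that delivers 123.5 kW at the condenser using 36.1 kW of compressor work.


COP_hp = Q_cond / W
COP_hp = 123.5 / 36.1
COP_hp = 3.421

3.421


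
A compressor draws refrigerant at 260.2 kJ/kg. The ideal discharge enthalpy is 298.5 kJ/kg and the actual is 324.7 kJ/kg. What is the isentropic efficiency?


dh_ideal = 298.5 - 260.2 = 38.3 kJ/kg
dh_actual = 324.7 - 260.2 = 64.5 kJ/kg
eta_s = dh_ideal / dh_actual = 38.3 / 64.5
eta_s = 0.5938

0.5938


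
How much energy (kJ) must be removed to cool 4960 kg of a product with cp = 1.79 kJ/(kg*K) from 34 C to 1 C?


dT = 34 - (1) = 33 K
Q = m * cp * dT = 4960 * 1.79 * 33
Q = 292987 kJ

292987


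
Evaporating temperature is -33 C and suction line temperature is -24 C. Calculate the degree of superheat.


Superheat = T_suction - T_evap
Superheat = -24 - (-33)
Superheat = 9 K

9


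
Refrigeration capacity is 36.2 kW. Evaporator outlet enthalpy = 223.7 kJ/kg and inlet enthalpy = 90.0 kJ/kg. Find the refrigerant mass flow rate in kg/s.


dh = 223.7 - 90.0 = 133.7 kJ/kg
m_dot = Q / dh = 36.2 / 133.7 = 0.2708 kg/s

0.2708


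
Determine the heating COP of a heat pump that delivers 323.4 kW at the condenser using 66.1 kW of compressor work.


COP_hp = Q_cond / W
COP_hp = 323.4 / 66.1
COP_hp = 4.893

4.893


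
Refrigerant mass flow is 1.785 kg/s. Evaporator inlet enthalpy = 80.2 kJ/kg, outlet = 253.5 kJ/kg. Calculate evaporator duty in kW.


dh = 253.5 - 80.2 = 173.3 kJ/kg
Q_evap = m_dot * dh = 1.785 * 173.3
Q_evap = 309.34 kW

309.34


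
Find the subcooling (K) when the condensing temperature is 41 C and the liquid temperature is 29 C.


Subcooling = T_cond - T_liquid
Subcooling = 41 - 29
Subcooling = 12 K

12


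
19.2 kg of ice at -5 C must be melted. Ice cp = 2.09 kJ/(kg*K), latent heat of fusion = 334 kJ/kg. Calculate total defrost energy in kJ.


Sensible heat = cp * dT = 2.09 * 5 = 10.45 kJ/kg
Total per kg = 10.45 + 334 = 344.45 kJ/kg
Q = m * total = 19.2 * 344.45
Q = 6613.4 kJ

6613.4


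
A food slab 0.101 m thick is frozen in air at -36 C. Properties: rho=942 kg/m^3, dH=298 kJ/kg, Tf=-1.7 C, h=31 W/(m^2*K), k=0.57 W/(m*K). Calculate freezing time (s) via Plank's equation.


dT = -1.7 - (-36) = 34.3 K
term1 = a/(2h) = 0.101/(2*31) = 0.001629032258
term2 = a^2/(8k) = 0.101^2/(8*0.57) = 0.002237061404
t = rho*dH*1000/dT * (term1 + term2)
t = 942*298*1000/34.3 * (0.001629032258 + 0.002237061404)
t = 31641 s

31641


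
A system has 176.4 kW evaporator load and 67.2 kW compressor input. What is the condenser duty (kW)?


Q_cond = Q_evap + W
Q_cond = 176.4 + 67.2
Q_cond = 243.6 kW

243.6


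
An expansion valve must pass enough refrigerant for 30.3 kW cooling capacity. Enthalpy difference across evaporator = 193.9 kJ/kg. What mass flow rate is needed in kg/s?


m_dot = Q / dh
m_dot = 30.3 / 193.9
m_dot = 0.1563 kg/s

0.1563


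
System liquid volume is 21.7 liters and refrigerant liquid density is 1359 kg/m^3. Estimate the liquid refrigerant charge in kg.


Charge = V * rho / 1000
Charge = 21.7 * 1359 / 1000
Charge = 29.49 kg

29.49


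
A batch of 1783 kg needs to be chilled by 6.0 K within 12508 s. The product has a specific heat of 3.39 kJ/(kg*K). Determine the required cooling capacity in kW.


Q = m * cp * dT / t
Q = 1783 * 3.39 * 6.0 / 12508
Q = 2.899 kW

2.899


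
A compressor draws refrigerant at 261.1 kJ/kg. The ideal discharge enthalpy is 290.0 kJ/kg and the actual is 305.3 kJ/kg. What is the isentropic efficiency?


dh_ideal = 290.0 - 261.1 = 28.9 kJ/kg
dh_actual = 305.3 - 261.1 = 44.2 kJ/kg
eta_s = dh_ideal / dh_actual = 28.9 / 44.2
eta_s = 0.6538

0.6538


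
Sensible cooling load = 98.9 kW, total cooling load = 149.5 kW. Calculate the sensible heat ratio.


SHR = Q_sensible / Q_total
SHR = 98.9 / 149.5
SHR = 0.662

0.662


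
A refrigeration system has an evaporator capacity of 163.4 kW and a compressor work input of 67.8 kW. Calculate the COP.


COP = Q_evap / W
COP = 163.4 / 67.8
COP = 2.41

2.41


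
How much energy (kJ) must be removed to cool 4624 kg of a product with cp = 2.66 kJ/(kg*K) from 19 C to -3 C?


dT = 19 - (-3) = 22 K
Q = m * cp * dT = 4624 * 2.66 * 22
Q = 270596 kJ

270596


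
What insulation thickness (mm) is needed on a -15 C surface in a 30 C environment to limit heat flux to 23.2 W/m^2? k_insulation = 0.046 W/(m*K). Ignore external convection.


dT = 30 - (-15) = 45 K
thickness = k * dT / q_max * 1000
thickness = 0.046 * 45 / 23.2 * 1000
thickness = 89.2 mm

89.2


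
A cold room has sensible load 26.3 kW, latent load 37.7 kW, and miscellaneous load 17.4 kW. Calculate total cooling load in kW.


Q_total = Q_s + Q_l + Q_misc
Q_total = 26.3 + 37.7 + 17.4
Q_total = 81.4 kW

81.4


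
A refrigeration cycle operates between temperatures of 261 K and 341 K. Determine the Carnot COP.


dT = 341 - 261 = 80 K
COP_carnot = T_cold / dT = 261 / 80
COP_carnot = 3.263

3.263


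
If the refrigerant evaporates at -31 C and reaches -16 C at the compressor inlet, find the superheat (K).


Superheat = T_suction - T_evap
Superheat = -16 - (-31)
Superheat = 15 K

15


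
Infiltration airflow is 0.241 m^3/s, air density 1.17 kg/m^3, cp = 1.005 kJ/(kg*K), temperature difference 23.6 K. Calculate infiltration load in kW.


Q = V_dot * rho * cp * dT
Q = 0.241 * 1.17 * 1.005 * 23.6
Q = 6.688 kW

6.688


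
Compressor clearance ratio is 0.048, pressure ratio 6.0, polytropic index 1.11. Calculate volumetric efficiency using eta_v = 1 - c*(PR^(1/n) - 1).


PR^(1/n) = 6.0^(1/1.11) = 5.02385577
eta_v = 1 - 0.048 * (5.02385577 - 1)
eta_v = 0.8069

0.8069


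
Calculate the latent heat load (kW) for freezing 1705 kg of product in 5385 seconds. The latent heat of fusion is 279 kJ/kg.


Q_lat = m * h_fg / t
Q_lat = 1705 * 279 / 5385
Q_lat = 88.34 kW

88.34


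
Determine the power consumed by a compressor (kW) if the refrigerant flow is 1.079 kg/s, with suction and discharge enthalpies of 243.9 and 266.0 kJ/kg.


dh = 266.0 - 243.9 = 22.1 kJ/kg
W = m_dot * dh = 1.079 * 22.1 = 23.85 kW

23.85


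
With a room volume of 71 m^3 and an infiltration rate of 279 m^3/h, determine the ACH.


ACH = flow / volume
ACH = 279 / 71
ACH = 3.93

3.93


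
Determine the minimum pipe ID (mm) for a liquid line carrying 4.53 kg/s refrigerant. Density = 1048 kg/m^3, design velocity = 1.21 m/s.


A = m_dot / (rho * v) = 4.53 / (1048 * 1.21) = 0.003572329821 m^2
d = sqrt(4*A/pi) * 1000
d = 67.4 mm

67.4


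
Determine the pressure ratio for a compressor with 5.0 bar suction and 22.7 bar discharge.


PR = P_high / P_low
PR = 22.7 / 5.0
PR = 4.54

4.54


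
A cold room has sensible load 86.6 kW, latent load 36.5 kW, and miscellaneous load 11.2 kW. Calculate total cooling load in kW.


Q_total = Q_s + Q_l + Q_misc
Q_total = 86.6 + 36.5 + 11.2
Q_total = 134.3 kW

134.3


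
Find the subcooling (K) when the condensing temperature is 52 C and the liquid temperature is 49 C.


Subcooling = T_cond - T_liquid
Subcooling = 52 - 49
Subcooling = 3 K

3


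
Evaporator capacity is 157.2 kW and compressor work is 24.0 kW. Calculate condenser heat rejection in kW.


Q_cond = Q_evap + W
Q_cond = 157.2 + 24.0
Q_cond = 181.2 kW

181.2


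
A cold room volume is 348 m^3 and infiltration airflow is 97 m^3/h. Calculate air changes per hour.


ACH = flow / volume
ACH = 97 / 348
ACH = 0.279

0.279


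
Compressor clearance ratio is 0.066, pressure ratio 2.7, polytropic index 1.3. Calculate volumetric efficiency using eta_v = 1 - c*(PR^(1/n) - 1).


PR^(1/n) = 2.7^(1/1.3) = 2.14693196
eta_v = 1 - 0.066 * (2.14693196 - 1)
eta_v = 0.9243

0.9243


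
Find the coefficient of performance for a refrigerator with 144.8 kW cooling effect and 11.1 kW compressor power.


COP = Q_evap / W
COP = 144.8 / 11.1
COP = 13.045

13.045


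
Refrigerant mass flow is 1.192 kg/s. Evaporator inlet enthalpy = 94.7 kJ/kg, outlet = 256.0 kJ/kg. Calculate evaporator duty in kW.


dh = 256.0 - 94.7 = 161.3 kJ/kg
Q_evap = m_dot * dh = 1.192 * 161.3
Q_evap = 192.27 kW

192.27


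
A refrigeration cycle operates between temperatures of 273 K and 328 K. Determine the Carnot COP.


dT = 328 - 273 = 55 K
COP_carnot = T_cold / dT = 273 / 55
COP_carnot = 4.964

4.964


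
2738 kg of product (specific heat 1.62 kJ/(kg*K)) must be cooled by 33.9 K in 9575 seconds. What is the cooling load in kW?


Q = m * cp * dT / t
Q = 2738 * 1.62 * 33.9 / 9575
Q = 15.704 kW

15.704


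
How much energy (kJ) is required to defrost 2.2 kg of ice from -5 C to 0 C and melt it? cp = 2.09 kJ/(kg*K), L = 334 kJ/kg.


Sensible heat = cp * dT = 2.09 * 5 = 10.45 kJ/kg
Total per kg = 10.45 + 334 = 344.45 kJ/kg
Q = m * total = 2.2 * 344.45
Q = 757.8 kJ

757.8


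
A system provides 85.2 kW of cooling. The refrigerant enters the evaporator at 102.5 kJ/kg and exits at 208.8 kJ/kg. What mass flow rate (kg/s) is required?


dh = 208.8 - 102.5 = 106.3 kJ/kg
m_dot = Q / dh = 85.2 / 106.3 = 0.8015 kg/s

0.8015


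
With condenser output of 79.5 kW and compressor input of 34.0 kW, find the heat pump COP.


COP_hp = Q_cond / W
COP_hp = 79.5 / 34.0
COP_hp = 2.338

2.338


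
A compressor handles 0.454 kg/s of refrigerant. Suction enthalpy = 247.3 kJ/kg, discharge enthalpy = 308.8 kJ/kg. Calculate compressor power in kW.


dh = 308.8 - 247.3 = 61.5 kJ/kg
W = m_dot * dh = 0.454 * 61.5 = 27.92 kW

27.92


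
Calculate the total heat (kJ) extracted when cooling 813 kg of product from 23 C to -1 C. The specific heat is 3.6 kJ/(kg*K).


dT = 23 - (-1) = 24 K
Q = m * cp * dT = 813 * 3.6 * 24
Q = 70243 kJ

70243


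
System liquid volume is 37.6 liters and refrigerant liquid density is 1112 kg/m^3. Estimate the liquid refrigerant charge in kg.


Charge = V * rho / 1000
Charge = 37.6 * 1112 / 1000
Charge = 41.81 kg

41.81


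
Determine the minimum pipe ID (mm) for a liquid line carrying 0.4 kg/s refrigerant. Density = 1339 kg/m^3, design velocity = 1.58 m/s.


A = m_dot / (rho * v) = 0.4 / (1339 * 1.58) = 0.0001890698708 m^2
d = sqrt(4*A/pi) * 1000
d = 15.5 mm

15.5


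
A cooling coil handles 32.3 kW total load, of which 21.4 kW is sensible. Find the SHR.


SHR = Q_sensible / Q_total
SHR = 21.4 / 32.3
SHR = 0.663

0.663


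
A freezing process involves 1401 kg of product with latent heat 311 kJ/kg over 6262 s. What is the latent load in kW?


Q_lat = m * h_fg / t
Q_lat = 1401 * 311 / 6262
Q_lat = 69.58 kW

69.58


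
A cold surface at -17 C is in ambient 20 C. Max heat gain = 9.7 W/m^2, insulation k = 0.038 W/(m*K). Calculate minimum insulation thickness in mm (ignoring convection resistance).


dT = 20 - (-17) = 37 K
thickness = k * dT / q_max * 1000
thickness = 0.038 * 37 / 9.7 * 1000
thickness = 144.9 mm

144.9


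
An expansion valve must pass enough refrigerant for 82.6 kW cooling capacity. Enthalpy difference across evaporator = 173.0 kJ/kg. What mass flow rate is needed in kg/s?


m_dot = Q / dh
m_dot = 82.6 / 173.0
m_dot = 0.4775 kg/s

0.4775


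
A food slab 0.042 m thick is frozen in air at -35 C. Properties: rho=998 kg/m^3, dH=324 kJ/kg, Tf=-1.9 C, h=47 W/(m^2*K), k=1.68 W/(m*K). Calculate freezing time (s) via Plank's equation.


dT = -1.9 - (-35) = 33.1 K
term1 = a/(2h) = 0.042/(2*47) = 0.0004468085106
term2 = a^2/(8k) = 0.042^2/(8*1.68) = 0.00013125
t = rho*dH*1000/dT * (term1 + term2)
t = 998*324*1000/33.1 * (0.0004468085106 + 0.00013125)
t = 5647 s

5647


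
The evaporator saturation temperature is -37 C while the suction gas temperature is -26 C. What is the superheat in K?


Superheat = T_suction - T_evap
Superheat = -26 - (-37)
Superheat = 11 K

11


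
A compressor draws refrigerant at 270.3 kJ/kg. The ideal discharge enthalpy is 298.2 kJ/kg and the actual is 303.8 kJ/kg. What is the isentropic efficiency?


dh_ideal = 298.2 - 270.3 = 27.9 kJ/kg
dh_actual = 303.8 - 270.3 = 33.5 kJ/kg
eta_s = dh_ideal / dh_actual = 27.9 / 33.5
eta_s = 0.8328

0.8328


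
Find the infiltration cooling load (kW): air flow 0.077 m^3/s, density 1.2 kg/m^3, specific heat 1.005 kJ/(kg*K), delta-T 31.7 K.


Q = V_dot * rho * cp * dT
Q = 0.077 * 1.2 * 1.005 * 31.7
Q = 2.944 kW

2.944


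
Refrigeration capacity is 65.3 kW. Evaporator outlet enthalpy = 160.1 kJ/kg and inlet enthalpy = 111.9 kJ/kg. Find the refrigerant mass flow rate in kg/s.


dh = 160.1 - 111.9 = 48.2 kJ/kg
m_dot = Q / dh = 65.3 / 48.2 = 1.3548 kg/s

1.3548


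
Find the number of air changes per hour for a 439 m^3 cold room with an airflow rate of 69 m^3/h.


ACH = flow / volume
ACH = 69 / 439
ACH = 0.157

0.157


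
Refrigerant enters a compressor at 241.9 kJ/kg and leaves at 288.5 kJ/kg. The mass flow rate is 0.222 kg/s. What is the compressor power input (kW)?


dh = 288.5 - 241.9 = 46.6 kJ/kg
W = m_dot * dh = 0.222 * 46.6 = 10.35 kW

10.35


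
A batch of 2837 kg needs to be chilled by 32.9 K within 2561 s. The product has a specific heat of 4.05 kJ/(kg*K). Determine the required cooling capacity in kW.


Q = m * cp * dT / t
Q = 2837 * 4.05 * 32.9 / 2561
Q = 147.605 kW

147.605


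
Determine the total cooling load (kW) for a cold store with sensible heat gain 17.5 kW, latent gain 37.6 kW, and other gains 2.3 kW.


Q_total = Q_s + Q_l + Q_misc
Q_total = 17.5 + 37.6 + 2.3
Q_total = 57.4 kW

57.4


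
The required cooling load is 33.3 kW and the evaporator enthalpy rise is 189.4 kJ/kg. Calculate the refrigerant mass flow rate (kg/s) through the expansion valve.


m_dot = Q / dh
m_dot = 33.3 / 189.4
m_dot = 0.1758 kg/s

0.1758


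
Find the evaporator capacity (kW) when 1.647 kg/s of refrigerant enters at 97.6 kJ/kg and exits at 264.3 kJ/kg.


dh = 264.3 - 97.6 = 166.7 kJ/kg
Q_evap = m_dot * dh = 1.647 * 166.7
Q_evap = 274.55 kW

274.55


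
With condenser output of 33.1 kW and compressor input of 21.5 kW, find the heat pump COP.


COP_hp = Q_cond / W
COP_hp = 33.1 / 21.5
COP_hp = 1.54

1.54


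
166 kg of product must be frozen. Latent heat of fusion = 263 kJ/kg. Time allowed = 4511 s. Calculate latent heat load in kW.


Q_lat = m * h_fg / t
Q_lat = 166 * 263 / 4511
Q_lat = 9.68 kW

9.68


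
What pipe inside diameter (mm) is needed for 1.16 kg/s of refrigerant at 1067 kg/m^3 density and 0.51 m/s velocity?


A = m_dot / (rho * v) = 1.16 / (1067 * 0.51) = 0.002131686789 m^2
d = sqrt(4*A/pi) * 1000
d = 52.1 mm

52.1


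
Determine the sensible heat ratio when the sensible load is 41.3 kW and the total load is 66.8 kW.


SHR = Q_sensible / Q_total
SHR = 41.3 / 66.8
SHR = 0.618

0.618


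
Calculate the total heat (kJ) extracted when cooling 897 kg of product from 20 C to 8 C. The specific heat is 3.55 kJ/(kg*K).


dT = 20 - (8) = 12 K
Q = m * cp * dT = 897 * 3.55 * 12
Q = 38212 kJ

38212


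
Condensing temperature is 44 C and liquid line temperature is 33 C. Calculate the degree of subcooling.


Subcooling = T_cond - T_liquid
Subcooling = 44 - 33
Subcooling = 11 K

11


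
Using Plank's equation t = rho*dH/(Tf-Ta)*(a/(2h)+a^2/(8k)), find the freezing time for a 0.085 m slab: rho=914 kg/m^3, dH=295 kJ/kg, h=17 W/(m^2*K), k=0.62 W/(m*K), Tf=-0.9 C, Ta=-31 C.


dT = -0.9 - (-31) = 30.1 K
term1 = a/(2h) = 0.085/(2*17) = 0.0025
term2 = a^2/(8k) = 0.085^2/(8*0.62) = 0.001456653226
t = rho*dH*1000/dT * (term1 + term2)
t = 914*295*1000/30.1 * (0.0025 + 0.001456653226)
t = 35443 s

35443


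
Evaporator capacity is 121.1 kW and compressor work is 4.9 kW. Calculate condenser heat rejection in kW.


Q_cond = Q_evap + W
Q_cond = 121.1 + 4.9
Q_cond = 126.0 kW

126.0


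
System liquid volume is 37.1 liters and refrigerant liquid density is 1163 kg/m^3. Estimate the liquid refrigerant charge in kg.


Charge = V * rho / 1000
Charge = 37.1 * 1163 / 1000
Charge = 43.15 kg

43.15


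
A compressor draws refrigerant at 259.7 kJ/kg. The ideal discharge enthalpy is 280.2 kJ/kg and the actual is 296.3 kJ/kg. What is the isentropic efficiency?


dh_ideal = 280.2 - 259.7 = 20.5 kJ/kg
dh_actual = 296.3 - 259.7 = 36.6 kJ/kg
eta_s = dh_ideal / dh_actual = 20.5 / 36.6
eta_s = 0.5601

0.5601


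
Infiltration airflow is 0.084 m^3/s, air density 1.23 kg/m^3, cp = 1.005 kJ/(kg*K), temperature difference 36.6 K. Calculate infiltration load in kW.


Q = V_dot * rho * cp * dT
Q = 0.084 * 1.23 * 1.005 * 36.6
Q = 3.8 kW

3.8


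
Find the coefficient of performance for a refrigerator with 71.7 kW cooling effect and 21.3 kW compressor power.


COP = Q_evap / W
COP = 71.7 / 21.3
COP = 3.366

3.366


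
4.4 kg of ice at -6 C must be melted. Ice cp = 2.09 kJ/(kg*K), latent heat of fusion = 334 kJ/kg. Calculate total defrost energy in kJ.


Sensible heat = cp * dT = 2.09 * 6 = 12.54 kJ/kg
Total per kg = 12.54 + 334 = 346.54 kJ/kg
Q = m * total = 4.4 * 346.54
Q = 1524.8 kJ

1524.8


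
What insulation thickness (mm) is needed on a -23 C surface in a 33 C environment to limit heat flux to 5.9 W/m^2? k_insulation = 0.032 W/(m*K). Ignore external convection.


dT = 33 - (-23) = 56 K
thickness = k * dT / q_max * 1000
thickness = 0.032 * 56 / 5.9 * 1000
thickness = 303.7 mm

303.7


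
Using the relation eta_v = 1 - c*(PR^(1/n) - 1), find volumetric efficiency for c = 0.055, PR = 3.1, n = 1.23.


PR^(1/n) = 3.1^(1/1.23) = 2.50888672
eta_v = 1 - 0.055 * (2.50888672 - 1)
eta_v = 0.917

0.917


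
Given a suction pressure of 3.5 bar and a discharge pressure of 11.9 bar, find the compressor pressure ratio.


PR = P_high / P_low
PR = 11.9 / 3.5
PR = 3.4

3.4


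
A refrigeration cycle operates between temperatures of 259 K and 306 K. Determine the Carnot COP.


dT = 306 - 259 = 47 K
COP_carnot = T_cold / dT = 259 / 47
COP_carnot = 5.511

5.511


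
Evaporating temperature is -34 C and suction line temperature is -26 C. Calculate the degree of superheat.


Superheat = T_suction - T_evap
Superheat = -26 - (-34)
Superheat = 8 K

8


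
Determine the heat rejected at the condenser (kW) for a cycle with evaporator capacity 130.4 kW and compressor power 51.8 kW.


Q_cond = Q_evap + W
Q_cond = 130.4 + 51.8
Q_cond = 182.2 kW

182.2


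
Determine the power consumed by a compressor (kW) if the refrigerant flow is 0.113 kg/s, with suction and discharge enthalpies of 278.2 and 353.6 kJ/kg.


dh = 353.6 - 278.2 = 75.4 kJ/kg
W = m_dot * dh = 0.113 * 75.4 = 8.52 kW

8.52


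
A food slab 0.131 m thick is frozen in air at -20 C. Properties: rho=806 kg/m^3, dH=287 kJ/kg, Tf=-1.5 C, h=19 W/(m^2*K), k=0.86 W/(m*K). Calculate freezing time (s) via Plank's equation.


dT = -1.5 - (-20) = 18.5 K
term1 = a/(2h) = 0.131/(2*19) = 0.003447368421
term2 = a^2/(8k) = 0.131^2/(8*0.86) = 0.002494331395
t = rho*dH*1000/dT * (term1 + term2)
t = 806*287*1000/18.5 * (0.003447368421 + 0.002494331395)
t = 74294 s

74294
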